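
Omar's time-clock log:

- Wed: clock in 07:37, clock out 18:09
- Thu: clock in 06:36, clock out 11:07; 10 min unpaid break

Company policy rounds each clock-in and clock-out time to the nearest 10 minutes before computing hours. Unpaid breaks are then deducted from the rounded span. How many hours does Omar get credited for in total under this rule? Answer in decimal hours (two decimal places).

14.83 hours

Wed: in 07:37→07:40, out 18:09→18:10; 10 h 30 min
Thu: in 06:36→06:40, out 11:07→11:10; 4 h 30 min − 10 min = 4 h 20 min
Total credited: 14 h 50 min.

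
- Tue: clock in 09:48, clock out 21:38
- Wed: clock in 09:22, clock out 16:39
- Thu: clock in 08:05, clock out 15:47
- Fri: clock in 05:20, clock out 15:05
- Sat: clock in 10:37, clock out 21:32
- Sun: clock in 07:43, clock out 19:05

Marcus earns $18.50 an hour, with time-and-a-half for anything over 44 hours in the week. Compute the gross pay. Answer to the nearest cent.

Tue: 09:48–21:38 = 11 h 50 min
Wed: 09:22–16:39 = 7 h 17 min
Thu: 08:05–15:47 = 7 h 42 min
Fri: 05:20–15:05 = 9 h 45 min
Sat: 10:37–21:32 = 10 h 55 min
Sun: 07:43–19:05 = 11 h 22 min
Total worked: 58 h 51 min = 3531 min.
Regular 44 h 0 min = 2640 min at $18.50/h; overtime 14 h 51 min = 891 min at $27.75/h.
Pay = (2640 × $18.50 + 891 × $27.75) ÷ 60 = $1226.09.

$1226.09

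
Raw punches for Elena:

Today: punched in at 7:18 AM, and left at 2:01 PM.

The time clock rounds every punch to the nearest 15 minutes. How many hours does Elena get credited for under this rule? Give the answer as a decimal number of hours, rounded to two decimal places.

6.75 hours

Today: in 7:18 AM→7:15 AM, out 2:01 PM→2:00 PM; 6 h 45 min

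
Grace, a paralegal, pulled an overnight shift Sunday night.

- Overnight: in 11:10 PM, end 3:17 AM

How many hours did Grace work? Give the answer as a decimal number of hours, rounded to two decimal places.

Overnight: 11:10 PM → midnight = 0 h 50 min; midnight → 3:17 AM = 3 h 17 min; span 4 h 7 min

4.12 hours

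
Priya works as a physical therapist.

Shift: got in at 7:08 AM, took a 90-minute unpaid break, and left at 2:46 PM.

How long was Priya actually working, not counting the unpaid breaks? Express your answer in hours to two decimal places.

6.13 hours

Shift: 7:08 AM–2:46 PM = 7 h 38 min; less 90 min break → 6 h 8 min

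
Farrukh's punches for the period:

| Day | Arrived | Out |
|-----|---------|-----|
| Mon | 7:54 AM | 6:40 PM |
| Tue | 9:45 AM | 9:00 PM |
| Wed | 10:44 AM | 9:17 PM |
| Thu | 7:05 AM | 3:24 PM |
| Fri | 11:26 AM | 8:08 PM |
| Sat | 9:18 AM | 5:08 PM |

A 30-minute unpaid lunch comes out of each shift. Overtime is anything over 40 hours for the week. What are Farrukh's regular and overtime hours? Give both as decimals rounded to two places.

Regular 40.00 hours, overtime 14.42 hours

Mon: 7:54 AM–6:40 PM = 10 h 46 min; less 30 min break → 10 h 16 min
Tue: 9:45 AM–9:00 PM = 11 h 15 min; less 30 min break → 10 h 45 min
Wed: 10:44 AM–9:17 PM = 10 h 33 min; less 30 min break → 10 h 3 min
Thu: 7:05 AM–3:24 PM = 8 h 19 min; less 30 min break → 7 h 49 min
Fri: 11:26 AM–8:08 PM = 8 h 42 min; less 30 min break → 8 h 12 min
Sat: 9:18 AM–5:08 PM = 7 h 50 min; less 30 min break → 7 h 20 min
Total worked: 54 h 25 min = 54.42 h.
Threshold 40 h → overtime 14 h 25 min, regular 40 h 0 min.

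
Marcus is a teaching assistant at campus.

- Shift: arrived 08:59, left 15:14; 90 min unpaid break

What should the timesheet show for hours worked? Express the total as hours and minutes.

Shift: 08:59–15:14 = 6 h 15 min; less 90 min break → 4 h 45 min

4 h 45 min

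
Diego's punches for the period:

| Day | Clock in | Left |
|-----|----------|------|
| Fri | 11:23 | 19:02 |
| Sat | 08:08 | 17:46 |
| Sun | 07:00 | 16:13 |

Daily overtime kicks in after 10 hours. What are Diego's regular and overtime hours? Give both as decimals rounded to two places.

Regular 26.50 hours, overtime 0.00 hours

Fri: 11:23–19:02 = 7 h 39 min
Sat: 08:08–17:46 = 9 h 38 min
Sun: 07:00–16:13 = 9 h 13 min
Fri reg 7 h 39 min / OT 0 h 0 min; Sat reg 9 h 38 min / OT 0 h 0 min; Sun reg 9 h 13 min / OT 0 h 0 min.
Totals: regular 26 h 30 min, overtime 0 h 0 min.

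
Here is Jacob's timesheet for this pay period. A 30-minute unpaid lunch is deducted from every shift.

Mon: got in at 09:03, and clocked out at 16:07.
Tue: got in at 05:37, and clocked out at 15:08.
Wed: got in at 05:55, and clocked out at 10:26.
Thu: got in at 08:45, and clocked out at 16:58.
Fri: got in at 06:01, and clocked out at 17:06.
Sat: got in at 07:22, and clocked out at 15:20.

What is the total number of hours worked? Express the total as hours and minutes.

Mon: 09:03–16:07 = 7 h 4 min; less 30 min break → 6 h 34 min
Tue: 05:37–15:08 = 9 h 31 min; less 30 min break → 9 h 1 min
Wed: 05:55–10:26 = 4 h 31 min; less 30 min break → 4 h 1 min
Thu: 08:45–16:58 = 8 h 13 min; less 30 min break → 7 h 43 min
Fri: 06:01–17:06 = 11 h 5 min; less 30 min break → 10 h 35 min
Sat: 07:22–15:20 = 7 h 58 min; less 30 min break → 7 h 28 min
Total: 6 h 34 min + 9 h 1 min + 4 h 1 min + 7 h 43 min + 10 h 35 min + 7 h 28 min = 45 h 22 min.

45 h 22 min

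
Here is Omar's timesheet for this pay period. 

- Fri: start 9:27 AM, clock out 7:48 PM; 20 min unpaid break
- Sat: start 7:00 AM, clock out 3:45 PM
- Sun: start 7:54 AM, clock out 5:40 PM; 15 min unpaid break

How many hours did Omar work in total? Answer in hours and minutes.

28 h 17 min

Fri: 9:27 AM–7:48 PM = 10 h 21 min; less 20 min break → 10 h 1 min
Sat: 7:00 AM–3:45 PM = 8 h 45 min
Sun: 7:54 AM–5:40 PM = 9 h 46 min; less 15 min break → 9 h 31 min
Total: 10 h 1 min + 8 h 45 min + 9 h 31 min = 28 h 17 min.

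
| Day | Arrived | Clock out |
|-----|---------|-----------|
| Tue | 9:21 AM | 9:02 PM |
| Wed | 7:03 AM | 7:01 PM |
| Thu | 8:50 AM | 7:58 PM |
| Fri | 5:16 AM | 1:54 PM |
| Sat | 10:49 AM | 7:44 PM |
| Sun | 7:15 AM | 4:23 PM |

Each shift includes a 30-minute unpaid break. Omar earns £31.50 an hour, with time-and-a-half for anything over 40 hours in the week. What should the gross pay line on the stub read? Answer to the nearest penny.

£2132.55

Tue: 9:21 AM–9:02 PM = 11 h 41 min; less 30 min break → 11 h 11 min
Wed: 7:03 AM–7:01 PM = 11 h 58 min; less 30 min break → 11 h 28 min
Thu: 8:50 AM–7:58 PM = 11 h 8 min; less 30 min break → 10 h 38 min
Fri: 5:16 AM–1:54 PM = 8 h 38 min; less 30 min break → 8 h 8 min
Sat: 10:49 AM–7:44 PM = 8 h 55 min; less 30 min break → 8 h 25 min
Sun: 7:15 AM–4:23 PM = 9 h 8 min; less 30 min break → 8 h 38 min
Total worked: 58 h 28 min = 3508 min.
Regular 40 h 0 min = 2400 min at £31.50/h; overtime 18 h 28 min = 1108 min at £47.25/h.
Pay = (2400 × £31.50 + 1108 × £47.25) ÷ 60 = £2132.55.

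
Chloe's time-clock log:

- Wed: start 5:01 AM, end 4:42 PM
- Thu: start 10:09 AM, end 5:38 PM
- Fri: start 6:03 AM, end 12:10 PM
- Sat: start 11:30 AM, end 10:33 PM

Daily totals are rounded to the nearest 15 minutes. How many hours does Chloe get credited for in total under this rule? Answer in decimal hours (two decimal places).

Wed: 5:01 AM–4:42 PM = 11 h 41 min → rounds to 11 h 45 min
Thu: 10:09 AM–5:38 PM = 7 h 29 min → rounds to 7 h 30 min
Fri: 6:03 AM–12:10 PM = 6 h 7 min → rounds to 6 h 0 min
Sat: 11:30 AM–10:33 PM = 11 h 3 min → rounds to 11 h 0 min
Total credited: 36 h 15 min.

36.25 hours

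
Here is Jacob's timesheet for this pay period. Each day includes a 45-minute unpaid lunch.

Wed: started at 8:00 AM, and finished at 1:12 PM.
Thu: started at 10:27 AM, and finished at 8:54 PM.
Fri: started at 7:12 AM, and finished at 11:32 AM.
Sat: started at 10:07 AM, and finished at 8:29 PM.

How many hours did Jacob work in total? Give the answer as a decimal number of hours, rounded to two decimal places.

Wed: 8:00 AM–1:12 PM = 5 h 12 min; less 45 min break → 4 h 27 min
Thu: 10:27 AM–8:54 PM = 10 h 27 min; less 45 min break → 9 h 42 min
Fri: 7:12 AM–11:32 AM = 4 h 20 min; less 45 min break → 3 h 35 min
Sat: 10:07 AM–8:29 PM = 10 h 22 min; less 45 min break → 9 h 37 min
Total: 4 h 27 min + 9 h 42 min + 3 h 35 min + 9 h 37 min = 27 h 21 min.

27.35 hours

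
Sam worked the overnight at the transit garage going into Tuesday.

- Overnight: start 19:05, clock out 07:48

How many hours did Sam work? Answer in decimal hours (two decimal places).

Overnight: 19:05 → midnight = 4 h 55 min; midnight → 07:48 = 7 h 48 min; span 12 h 43 min

12.72 hours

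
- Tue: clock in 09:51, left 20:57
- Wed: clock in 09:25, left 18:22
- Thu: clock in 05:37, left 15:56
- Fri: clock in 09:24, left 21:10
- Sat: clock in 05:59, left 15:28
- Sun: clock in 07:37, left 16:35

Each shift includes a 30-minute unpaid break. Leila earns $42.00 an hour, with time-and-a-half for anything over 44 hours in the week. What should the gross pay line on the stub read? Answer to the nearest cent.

Tue: 09:51–20:57 = 11 h 6 min; less 30 min break → 10 h 36 min
Wed: 09:25–18:22 = 8 h 57 min; less 30 min break → 8 h 27 min
Thu: 05:37–15:56 = 10 h 19 min; less 30 min break → 9 h 49 min
Fri: 09:24–21:10 = 11 h 46 min; less 30 min break → 11 h 16 min
Sat: 05:59–15:28 = 9 h 29 min; less 30 min break → 8 h 59 min
Sun: 07:37–16:35 = 8 h 58 min; less 30 min break → 8 h 28 min
Total worked: 57 h 35 min = 3455 min.
Regular 44 h 0 min = 2640 min at $42.00/h; overtime 13 h 35 min = 815 min at $63.00/h.
Pay = (2640 × $42.00 + 815 × $63.00) ÷ 60 = $2703.75.

$2703.75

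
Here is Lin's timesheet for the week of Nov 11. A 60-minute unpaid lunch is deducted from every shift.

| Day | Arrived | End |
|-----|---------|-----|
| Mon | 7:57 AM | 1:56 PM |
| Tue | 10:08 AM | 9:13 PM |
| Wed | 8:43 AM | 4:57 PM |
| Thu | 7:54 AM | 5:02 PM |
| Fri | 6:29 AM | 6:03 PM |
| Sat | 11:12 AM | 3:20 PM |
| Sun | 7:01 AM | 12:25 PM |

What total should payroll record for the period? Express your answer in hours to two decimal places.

48.53 hours

Mon: 7:57 AM–1:56 PM = 5 h 59 min; less 60 min break → 4 h 59 min
Tue: 10:08 AM–9:13 PM = 11 h 5 min; less 60 min break → 10 h 5 min
Wed: 8:43 AM–4:57 PM = 8 h 14 min; less 60 min break → 7 h 14 min
Thu: 7:54 AM–5:02 PM = 9 h 8 min; less 60 min break → 8 h 8 min
Fri: 6:29 AM–6:03 PM = 11 h 34 min; less 60 min break → 10 h 34 min
Sat: 11:12 AM–3:20 PM = 4 h 8 min; less 60 min break → 3 h 8 min
Sun: 7:01 AM–12:25 PM = 5 h 24 min; less 60 min break → 4 h 24 min
Total: 4 h 59 min + 10 h 5 min + 7 h 14 min + 8 h 8 min + 10 h 34 min + 3 h 8 min + 4 h 24 min = 48 h 32 min.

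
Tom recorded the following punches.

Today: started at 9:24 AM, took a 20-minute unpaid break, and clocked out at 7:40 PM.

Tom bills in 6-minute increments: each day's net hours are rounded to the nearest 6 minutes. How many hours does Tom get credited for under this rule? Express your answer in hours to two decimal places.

Today: 9:24 AM–7:40 PM = 10 h 16 min − 20 min = 9 h 56 min → rounds to 9 h 54 min

9.90 hours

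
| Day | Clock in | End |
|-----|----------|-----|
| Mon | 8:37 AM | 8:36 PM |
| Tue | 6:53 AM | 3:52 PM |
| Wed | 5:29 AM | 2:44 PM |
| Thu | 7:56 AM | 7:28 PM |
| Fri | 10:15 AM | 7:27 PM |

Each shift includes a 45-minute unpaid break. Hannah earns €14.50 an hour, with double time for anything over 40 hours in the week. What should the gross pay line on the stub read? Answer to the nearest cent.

€788.80

Mon: 8:37 AM–8:36 PM = 11 h 59 min; less 45 min break → 11 h 14 min
Tue: 6:53 AM–3:52 PM = 8 h 59 min; less 45 min break → 8 h 14 min
Wed: 5:29 AM–2:44 PM = 9 h 15 min; less 45 min break → 8 h 30 min
Thu: 7:56 AM–7:28 PM = 11 h 32 min; less 45 min break → 10 h 47 min
Fri: 10:15 AM–7:27 PM = 9 h 12 min; less 45 min break → 8 h 27 min
Total worked: 47 h 12 min = 2832 min.
Regular 40 h 0 min = 2400 min at €14.50/h; overtime 7 h 12 min = 432 min at €29.00/h.
Pay = (2400 × €14.50 + 432 × €29.00) ÷ 60 = €788.80.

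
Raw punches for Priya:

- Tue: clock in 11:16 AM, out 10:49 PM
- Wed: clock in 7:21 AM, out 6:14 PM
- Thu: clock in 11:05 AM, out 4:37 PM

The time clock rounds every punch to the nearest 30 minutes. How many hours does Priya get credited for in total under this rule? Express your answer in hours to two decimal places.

27.50 hours

Tue: in 11:16 AM→11:30 AM, out 10:49 PM→11:00 PM; 11 h 30 min
Wed: in 7:21 AM→7:30 AM, out 6:14 PM→6:00 PM; 10 h 30 min
Thu: in 11:05 AM→11:00 AM, out 4:37 PM→4:30 PM; 5 h 30 min
Total credited: 27 h 30 min.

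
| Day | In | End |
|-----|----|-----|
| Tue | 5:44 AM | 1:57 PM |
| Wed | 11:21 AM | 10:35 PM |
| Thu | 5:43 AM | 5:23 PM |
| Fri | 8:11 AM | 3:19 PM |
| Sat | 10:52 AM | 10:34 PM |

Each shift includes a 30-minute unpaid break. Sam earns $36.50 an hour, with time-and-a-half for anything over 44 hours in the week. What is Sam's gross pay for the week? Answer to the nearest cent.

$1794.89

Tue: 5:44 AM–1:57 PM = 8 h 13 min; less 30 min break → 7 h 43 min
Wed: 11:21 AM–10:35 PM = 11 h 14 min; less 30 min break → 10 h 44 min
Thu: 5:43 AM–5:23 PM = 11 h 40 min; less 30 min break → 11 h 10 min
Fri: 8:11 AM–3:19 PM = 7 h 8 min; less 30 min break → 6 h 38 min
Sat: 10:52 AM–10:34 PM = 11 h 42 min; less 30 min break → 11 h 12 min
Total worked: 47 h 27 min = 2847 min.
Regular 44 h 0 min = 2640 min at $36.50/h; overtime 3 h 27 min = 207 min at $54.75/h.
Pay = (2640 × $36.50 + 207 × $54.75) ÷ 60 = $1794.89.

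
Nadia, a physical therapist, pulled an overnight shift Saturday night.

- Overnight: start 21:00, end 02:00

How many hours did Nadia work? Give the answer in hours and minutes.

Overnight: 21:00 → midnight = 3 h 0 min; midnight → 02:00 = 2 h 0 min; span 5 h 0 min

5 h 0 min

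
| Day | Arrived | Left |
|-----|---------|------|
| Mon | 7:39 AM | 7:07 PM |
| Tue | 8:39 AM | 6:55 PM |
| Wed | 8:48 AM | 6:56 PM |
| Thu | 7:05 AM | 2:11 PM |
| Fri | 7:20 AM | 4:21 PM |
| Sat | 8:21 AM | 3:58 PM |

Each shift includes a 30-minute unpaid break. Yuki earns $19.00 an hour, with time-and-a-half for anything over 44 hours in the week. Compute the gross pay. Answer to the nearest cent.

Mon: 7:39 AM–7:07 PM = 11 h 28 min; less 30 min break → 10 h 58 min
Tue: 8:39 AM–6:55 PM = 10 h 16 min; less 30 min break → 9 h 46 min
Wed: 8:48 AM–6:56 PM = 10 h 8 min; less 30 min break → 9 h 38 min
Thu: 7:05 AM–2:11 PM = 7 h 6 min; less 30 min break → 6 h 36 min
Fri: 7:20 AM–4:21 PM = 9 h 1 min; less 30 min break → 8 h 31 min
Sat: 8:21 AM–3:58 PM = 7 h 37 min; less 30 min break → 7 h 7 min
Total worked: 52 h 36 min = 3156 min.
Regular 44 h 0 min = 2640 min at $19.00/h; overtime 8 h 36 min = 516 min at $28.50/h.
Pay = (2640 × $19.00 + 516 × $28.50) ÷ 60 = $1081.10.

$1081.10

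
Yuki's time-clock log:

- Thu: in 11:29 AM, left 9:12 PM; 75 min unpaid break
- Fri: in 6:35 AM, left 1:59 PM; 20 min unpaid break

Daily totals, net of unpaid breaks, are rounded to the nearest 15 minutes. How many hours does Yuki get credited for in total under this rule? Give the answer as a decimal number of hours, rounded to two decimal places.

Thu: 11:29 AM–9:12 PM = 9 h 43 min − 75 min = 8 h 28 min → rounds to 8 h 30 min
Fri: 6:35 AM–1:59 PM = 7 h 24 min − 20 min = 7 h 4 min → rounds to 7 h 0 min
Total credited: 15 h 30 min.

15.50 hours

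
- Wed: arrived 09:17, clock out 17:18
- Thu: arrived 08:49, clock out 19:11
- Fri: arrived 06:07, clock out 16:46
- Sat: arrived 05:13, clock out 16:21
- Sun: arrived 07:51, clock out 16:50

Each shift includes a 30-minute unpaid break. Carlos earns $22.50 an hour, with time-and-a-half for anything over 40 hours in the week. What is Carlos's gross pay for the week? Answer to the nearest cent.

$1124.44

Wed: 09:17–17:18 = 8 h 1 min; less 30 min break → 7 h 31 min
Thu: 08:49–19:11 = 10 h 22 min; less 30 min break → 9 h 52 min
Fri: 06:07–16:46 = 10 h 39 min; less 30 min break → 10 h 9 min
Sat: 05:13–16:21 = 11 h 8 min; less 30 min break → 10 h 38 min
Sun: 07:51–16:50 = 8 h 59 min; less 30 min break → 8 h 29 min
Total worked: 46 h 39 min = 2799 min.
Regular 40 h 0 min = 2400 min at $22.50/h; overtime 6 h 39 min = 399 min at $33.75/h.
Pay = (2400 × $22.50 + 399 × $33.75) ÷ 60 = $1124.44.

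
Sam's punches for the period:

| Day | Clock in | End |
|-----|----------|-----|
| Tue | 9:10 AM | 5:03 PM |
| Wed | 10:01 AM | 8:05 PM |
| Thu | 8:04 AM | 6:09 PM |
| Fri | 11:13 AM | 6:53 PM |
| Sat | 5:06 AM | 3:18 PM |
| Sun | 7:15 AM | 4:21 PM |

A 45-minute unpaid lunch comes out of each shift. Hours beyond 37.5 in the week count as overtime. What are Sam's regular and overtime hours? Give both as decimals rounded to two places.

Tue: 9:10 AM–5:03 PM = 7 h 53 min; less 45 min break → 7 h 8 min
Wed: 10:01 AM–8:05 PM = 10 h 4 min; less 45 min break → 9 h 19 min
Thu: 8:04 AM–6:09 PM = 10 h 5 min; less 45 min break → 9 h 20 min
Fri: 11:13 AM–6:53 PM = 7 h 40 min; less 45 min break → 6 h 55 min
Sat: 5:06 AM–3:18 PM = 10 h 12 min; less 45 min break → 9 h 27 min
Sun: 7:15 AM–4:21 PM = 9 h 6 min; less 45 min break → 8 h 21 min
Total worked: 50 h 30 min = 50.50 h.
Threshold 37.5 h → overtime 13 h 0 min, regular 37 h 30 min.

Regular 37.50 hours, overtime 13.00 hours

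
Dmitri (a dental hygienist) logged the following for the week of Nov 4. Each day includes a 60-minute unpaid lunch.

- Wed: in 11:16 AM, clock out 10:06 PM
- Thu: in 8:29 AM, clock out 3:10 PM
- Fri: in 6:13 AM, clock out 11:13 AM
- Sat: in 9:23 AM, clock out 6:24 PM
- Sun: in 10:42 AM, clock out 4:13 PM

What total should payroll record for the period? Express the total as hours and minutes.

Wed: 11:16 AM–10:06 PM = 10 h 50 min; less 60 min break → 9 h 50 min
Thu: 8:29 AM–3:10 PM = 6 h 41 min; less 60 min break → 5 h 41 min
Fri: 6:13 AM–11:13 AM = 5 h 0 min; less 60 min break → 4 h 0 min
Sat: 9:23 AM–6:24 PM = 9 h 1 min; less 60 min break → 8 h 1 min
Sun: 10:42 AM–4:13 PM = 5 h 31 min; less 60 min break → 4 h 31 min
Total: 9 h 50 min + 5 h 41 min + 4 h 0 min + 8 h 1 min + 4 h 31 min = 32 h 3 min.

32 h 3 min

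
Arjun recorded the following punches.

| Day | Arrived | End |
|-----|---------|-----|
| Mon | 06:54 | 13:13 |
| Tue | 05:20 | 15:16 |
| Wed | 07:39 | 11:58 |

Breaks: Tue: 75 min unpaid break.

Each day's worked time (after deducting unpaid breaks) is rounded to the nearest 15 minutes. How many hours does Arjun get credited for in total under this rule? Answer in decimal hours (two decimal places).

19.25 hours

Mon: 06:54–13:13 = 6 h 19 min → rounds to 6 h 15 min
Tue: 05:20–15:16 = 9 h 56 min − 75 min = 8 h 41 min → rounds to 8 h 45 min
Wed: 07:39–11:58 = 4 h 19 min → rounds to 4 h 15 min
Total credited: 19 h 15 min.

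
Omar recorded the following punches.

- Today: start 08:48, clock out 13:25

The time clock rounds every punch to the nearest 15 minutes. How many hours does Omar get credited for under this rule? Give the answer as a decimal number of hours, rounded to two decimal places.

4.75 hours

Today: in 08:48→08:45, out 13:25→13:30; 4 h 45 min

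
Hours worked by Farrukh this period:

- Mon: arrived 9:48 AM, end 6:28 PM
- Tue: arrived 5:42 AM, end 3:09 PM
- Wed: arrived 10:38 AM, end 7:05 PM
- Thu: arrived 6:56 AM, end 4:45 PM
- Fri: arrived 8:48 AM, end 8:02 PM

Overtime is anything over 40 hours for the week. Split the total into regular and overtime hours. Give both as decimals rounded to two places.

Mon: 9:48 AM–6:28 PM = 8 h 40 min
Tue: 5:42 AM–3:09 PM = 9 h 27 min
Wed: 10:38 AM–7:05 PM = 8 h 27 min
Thu: 6:56 AM–4:45 PM = 9 h 49 min
Fri: 8:48 AM–8:02 PM = 11 h 14 min
Total worked: 47 h 37 min = 47.62 h.
Threshold 40 h → overtime 7 h 37 min, regular 40 h 0 min.

Regular 40.00 hours, overtime 7.62 hours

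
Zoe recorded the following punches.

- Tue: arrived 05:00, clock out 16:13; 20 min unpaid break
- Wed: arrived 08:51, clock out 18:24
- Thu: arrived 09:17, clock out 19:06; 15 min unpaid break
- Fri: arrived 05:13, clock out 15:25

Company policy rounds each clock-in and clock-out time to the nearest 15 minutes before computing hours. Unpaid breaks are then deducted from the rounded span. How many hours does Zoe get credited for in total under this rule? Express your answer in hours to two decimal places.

40.42 hours

Tue: in 05:00→05:00, out 16:13→16:15; 11 h 15 min − 20 min = 10 h 55 min
Wed: in 08:51→08:45, out 18:24→18:30; 9 h 45 min
Thu: in 09:17→09:15, out 19:06→19:00; 9 h 45 min − 15 min = 9 h 30 min
Fri: in 05:13→05:15, out 15:25→15:30; 10 h 15 min
Total credited: 40 h 25 min.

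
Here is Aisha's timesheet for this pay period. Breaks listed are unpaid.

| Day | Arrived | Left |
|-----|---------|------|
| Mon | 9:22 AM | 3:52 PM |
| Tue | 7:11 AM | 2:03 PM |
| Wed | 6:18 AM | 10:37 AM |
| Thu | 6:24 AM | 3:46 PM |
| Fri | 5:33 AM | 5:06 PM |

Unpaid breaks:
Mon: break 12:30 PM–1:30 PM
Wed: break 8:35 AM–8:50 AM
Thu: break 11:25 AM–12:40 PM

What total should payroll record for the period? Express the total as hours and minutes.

Mon: 9:22 AM–3:52 PM = 6 h 30 min; less 60 min break → 5 h 30 min
Tue: 7:11 AM–2:03 PM = 6 h 52 min
Wed: 6:18 AM–10:37 AM = 4 h 19 min; less 15 min break → 4 h 4 min
Thu: 6:24 AM–3:46 PM = 9 h 22 min; less 75 min break → 8 h 7 min
Fri: 5:33 AM–5:06 PM = 11 h 33 min
Total: 5 h 30 min + 6 h 52 min + 4 h 4 min + 8 h 7 min + 11 h 33 min = 36 h 6 min.

36 h 6 min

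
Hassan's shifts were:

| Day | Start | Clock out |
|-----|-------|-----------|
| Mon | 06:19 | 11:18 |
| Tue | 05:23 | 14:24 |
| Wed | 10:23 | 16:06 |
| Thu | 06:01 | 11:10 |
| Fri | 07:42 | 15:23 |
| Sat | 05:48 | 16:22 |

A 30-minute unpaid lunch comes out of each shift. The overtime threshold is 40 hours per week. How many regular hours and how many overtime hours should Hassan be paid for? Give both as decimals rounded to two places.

Mon: 06:19–11:18 = 4 h 59 min; less 30 min break → 4 h 29 min
Tue: 05:23–14:24 = 9 h 1 min; less 30 min break → 8 h 31 min
Wed: 10:23–16:06 = 5 h 43 min; less 30 min break → 5 h 13 min
Thu: 06:01–11:10 = 5 h 9 min; less 30 min break → 4 h 39 min
Fri: 07:42–15:23 = 7 h 41 min; less 30 min break → 7 h 11 min
Sat: 05:48–16:22 = 10 h 34 min; less 30 min break → 10 h 4 min
Total worked: 40 h 7 min = 40.12 h.
Threshold 40 h → overtime 0 h 7 min, regular 40 h 0 min.

Regular 40.00 hours, overtime 0.12 hours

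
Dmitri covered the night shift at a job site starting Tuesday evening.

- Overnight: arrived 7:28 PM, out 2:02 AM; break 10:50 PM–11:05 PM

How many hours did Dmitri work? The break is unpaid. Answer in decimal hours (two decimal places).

6.32 hours

Overnight: 7:28 PM → midnight = 4 h 32 min; midnight → 2:02 AM = 2 h 2 min; span 6 h 34 min; less 15 min break → 6 h 19 min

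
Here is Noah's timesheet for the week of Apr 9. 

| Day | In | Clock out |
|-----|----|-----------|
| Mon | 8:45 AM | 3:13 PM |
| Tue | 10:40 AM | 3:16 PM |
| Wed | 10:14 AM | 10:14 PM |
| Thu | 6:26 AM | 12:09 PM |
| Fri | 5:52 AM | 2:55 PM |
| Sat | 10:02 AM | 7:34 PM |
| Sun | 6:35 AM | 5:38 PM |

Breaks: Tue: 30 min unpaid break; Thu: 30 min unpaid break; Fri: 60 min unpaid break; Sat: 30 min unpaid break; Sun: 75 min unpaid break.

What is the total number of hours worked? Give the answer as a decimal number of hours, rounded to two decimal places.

54.67 hours

Mon: 8:45 AM–3:13 PM = 6 h 28 min
Tue: 10:40 AM–3:16 PM = 4 h 36 min; less 30 min break → 4 h 6 min
Wed: 10:14 AM–10:14 PM = 12 h 0 min
Thu: 6:26 AM–12:09 PM = 5 h 43 min; less 30 min break → 5 h 13 min
Fri: 5:52 AM–2:55 PM = 9 h 3 min; less 60 min break → 8 h 3 min
Sat: 10:02 AM–7:34 PM = 9 h 32 min; less 30 min break → 9 h 2 min
Sun: 6:35 AM–5:38 PM = 11 h 3 min; less 75 min break → 9 h 48 min
Total: 6 h 28 min + 4 h 6 min + 12 h 0 min + 5 h 13 min + 8 h 3 min + 9 h 2 min + 9 h 48 min = 54 h 40 min.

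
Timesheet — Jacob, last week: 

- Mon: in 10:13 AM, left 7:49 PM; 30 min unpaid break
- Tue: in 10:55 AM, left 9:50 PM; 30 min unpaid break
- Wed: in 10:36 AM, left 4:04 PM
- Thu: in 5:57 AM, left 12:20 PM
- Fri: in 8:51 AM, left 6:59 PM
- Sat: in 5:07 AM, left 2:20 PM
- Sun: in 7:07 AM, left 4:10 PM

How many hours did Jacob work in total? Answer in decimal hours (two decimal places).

Mon: 10:13 AM–7:49 PM = 9 h 36 min; less 30 min break → 9 h 6 min
Tue: 10:55 AM–9:50 PM = 10 h 55 min; less 30 min break → 10 h 25 min
Wed: 10:36 AM–4:04 PM = 5 h 28 min
Thu: 5:57 AM–12:20 PM = 6 h 23 min
Fri: 8:51 AM–6:59 PM = 10 h 8 min
Sat: 5:07 AM–2:20 PM = 9 h 13 min
Sun: 7:07 AM–4:10 PM = 9 h 3 min
Total: 9 h 6 min + 10 h 25 min + 5 h 28 min + 6 h 23 min + 10 h 8 min + 9 h 13 min + 9 h 3 min = 59 h 46 min.

59.77 hours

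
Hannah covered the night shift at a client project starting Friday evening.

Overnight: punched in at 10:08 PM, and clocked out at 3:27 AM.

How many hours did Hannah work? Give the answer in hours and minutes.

5 h 19 min

Overnight: 10:08 PM → midnight = 1 h 52 min; midnight → 3:27 AM = 3 h 27 min; span 5 h 19 min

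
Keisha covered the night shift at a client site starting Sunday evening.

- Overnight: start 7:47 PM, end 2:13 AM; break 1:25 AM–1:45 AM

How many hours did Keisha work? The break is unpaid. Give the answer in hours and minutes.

6 h 6 min

Overnight: 7:47 PM → midnight = 4 h 13 min; midnight → 2:13 AM = 2 h 13 min; span 6 h 26 min; less 20 min break → 6 h 6 min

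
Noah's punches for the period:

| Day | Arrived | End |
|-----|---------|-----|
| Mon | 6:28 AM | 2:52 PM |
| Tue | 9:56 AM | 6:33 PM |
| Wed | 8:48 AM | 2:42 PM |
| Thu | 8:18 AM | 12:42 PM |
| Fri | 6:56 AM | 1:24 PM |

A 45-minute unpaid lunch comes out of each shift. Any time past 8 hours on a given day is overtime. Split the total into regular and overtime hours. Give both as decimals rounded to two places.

Mon: 6:28 AM–2:52 PM = 8 h 24 min; less 45 min break → 7 h 39 min
Tue: 9:56 AM–6:33 PM = 8 h 37 min; less 45 min break → 7 h 52 min
Wed: 8:48 AM–2:42 PM = 5 h 54 min; less 45 min break → 5 h 9 min
Thu: 8:18 AM–12:42 PM = 4 h 24 min; less 45 min break → 3 h 39 min
Fri: 6:56 AM–1:24 PM = 6 h 28 min; less 45 min break → 5 h 43 min
Mon reg 7 h 39 min / OT 0 h 0 min; Tue reg 7 h 52 min / OT 0 h 0 min; Wed reg 5 h 9 min / OT 0 h 0 min; Thu reg 3 h 39 min / OT 0 h 0 min; Fri reg 5 h 43 min / OT 0 h 0 min.
Totals: regular 30 h 2 min, overtime 0 h 0 min.

Regular 30.03 hours, overtime 0.00 hours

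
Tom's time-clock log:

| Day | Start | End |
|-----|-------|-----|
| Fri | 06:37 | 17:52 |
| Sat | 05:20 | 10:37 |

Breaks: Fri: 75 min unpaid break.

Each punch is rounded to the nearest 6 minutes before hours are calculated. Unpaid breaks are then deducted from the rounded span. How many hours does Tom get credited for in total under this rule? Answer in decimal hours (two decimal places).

Fri: in 06:37→06:36, out 17:52→17:54; 11 h 18 min − 75 min = 10 h 3 min
Sat: in 05:20→05:18, out 10:37→10:36; 5 h 18 min
Total credited: 15 h 21 min.

15.35 hours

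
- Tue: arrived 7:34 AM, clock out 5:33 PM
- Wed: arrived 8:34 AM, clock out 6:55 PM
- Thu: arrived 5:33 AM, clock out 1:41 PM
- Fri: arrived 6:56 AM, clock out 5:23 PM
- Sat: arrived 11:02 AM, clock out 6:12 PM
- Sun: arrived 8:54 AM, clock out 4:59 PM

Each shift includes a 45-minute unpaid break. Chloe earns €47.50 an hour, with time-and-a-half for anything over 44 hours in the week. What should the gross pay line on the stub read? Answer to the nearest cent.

Tue: 7:34 AM–5:33 PM = 9 h 59 min; less 45 min break → 9 h 14 min
Wed: 8:34 AM–6:55 PM = 10 h 21 min; less 45 min break → 9 h 36 min
Thu: 5:33 AM–1:41 PM = 8 h 8 min; less 45 min break → 7 h 23 min
Fri: 6:56 AM–5:23 PM = 10 h 27 min; less 45 min break → 9 h 42 min
Sat: 11:02 AM–6:12 PM = 7 h 10 min; less 45 min break → 6 h 25 min
Sun: 8:54 AM–4:59 PM = 8 h 5 min; less 45 min break → 7 h 20 min
Total worked: 49 h 40 min = 2980 min.
Regular 44 h 0 min = 2640 min at €47.50/h; overtime 5 h 40 min = 340 min at €71.25/h.
Pay = (2640 × €47.50 + 340 × €71.25) ÷ 60 = €2493.75.

€2493.75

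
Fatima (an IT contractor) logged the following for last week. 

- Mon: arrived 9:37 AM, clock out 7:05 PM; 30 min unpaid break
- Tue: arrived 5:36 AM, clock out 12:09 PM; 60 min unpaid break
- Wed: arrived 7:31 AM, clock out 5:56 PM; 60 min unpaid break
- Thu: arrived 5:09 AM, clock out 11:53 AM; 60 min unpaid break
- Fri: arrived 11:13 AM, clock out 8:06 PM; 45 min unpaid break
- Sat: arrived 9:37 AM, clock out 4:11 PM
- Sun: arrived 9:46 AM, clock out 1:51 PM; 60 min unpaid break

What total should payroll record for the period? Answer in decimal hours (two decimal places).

47.45 hours

Mon: 9:37 AM–7:05 PM = 9 h 28 min; less 30 min break → 8 h 58 min
Tue: 5:36 AM–12:09 PM = 6 h 33 min; less 60 min break → 5 h 33 min
Wed: 7:31 AM–5:56 PM = 10 h 25 min; less 60 min break → 9 h 25 min
Thu: 5:09 AM–11:53 AM = 6 h 44 min; less 60 min break → 5 h 44 min
Fri: 11:13 AM–8:06 PM = 8 h 53 min; less 45 min break → 8 h 8 min
Sat: 9:37 AM–4:11 PM = 6 h 34 min
Sun: 9:46 AM–1:51 PM = 4 h 5 min; less 60 min break → 3 h 5 min
Total: 8 h 58 min + 5 h 33 min + 9 h 25 min + 5 h 44 min + 8 h 8 min + 6 h 34 min + 3 h 5 min = 47 h 27 min.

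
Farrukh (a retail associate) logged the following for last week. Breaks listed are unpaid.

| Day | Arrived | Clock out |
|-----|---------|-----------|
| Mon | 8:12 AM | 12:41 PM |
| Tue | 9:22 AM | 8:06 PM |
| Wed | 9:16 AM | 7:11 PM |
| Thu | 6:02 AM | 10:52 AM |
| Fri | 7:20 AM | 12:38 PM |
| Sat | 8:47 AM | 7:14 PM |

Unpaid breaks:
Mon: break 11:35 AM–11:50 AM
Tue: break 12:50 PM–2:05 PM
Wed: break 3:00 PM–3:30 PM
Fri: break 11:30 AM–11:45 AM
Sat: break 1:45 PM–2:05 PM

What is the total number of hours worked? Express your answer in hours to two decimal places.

43.13 hours

Mon: 8:12 AM–12:41 PM = 4 h 29 min; less 15 min break → 4 h 14 min
Tue: 9:22 AM–8:06 PM = 10 h 44 min; less 75 min break → 9 h 29 min
Wed: 9:16 AM–7:11 PM = 9 h 55 min; less 30 min break → 9 h 25 min
Thu: 6:02 AM–10:52 AM = 4 h 50 min
Fri: 7:20 AM–12:38 PM = 5 h 18 min; less 15 min break → 5 h 3 min
Sat: 8:47 AM–7:14 PM = 10 h 27 min; less 20 min break → 10 h 7 min
Total: 4 h 14 min + 9 h 29 min + 9 h 25 min + 4 h 50 min + 5 h 3 min + 10 h 7 min = 43 h 8 min.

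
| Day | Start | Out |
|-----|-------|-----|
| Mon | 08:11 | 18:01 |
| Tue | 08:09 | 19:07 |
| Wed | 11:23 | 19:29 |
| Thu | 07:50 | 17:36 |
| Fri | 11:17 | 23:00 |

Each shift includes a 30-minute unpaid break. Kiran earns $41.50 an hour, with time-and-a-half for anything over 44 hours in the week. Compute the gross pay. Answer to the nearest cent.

$2067.74

Mon: 08:11–18:01 = 9 h 50 min; less 30 min break → 9 h 20 min
Tue: 08:09–19:07 = 10 h 58 min; less 30 min break → 10 h 28 min
Wed: 11:23–19:29 = 8 h 6 min; less 30 min break → 7 h 36 min
Thu: 07:50–17:36 = 9 h 46 min; less 30 min break → 9 h 16 min
Fri: 11:17–23:00 = 11 h 43 min; less 30 min break → 11 h 13 min
Total worked: 47 h 53 min = 2873 min.
Regular 44 h 0 min = 2640 min at $41.50/h; overtime 3 h 53 min = 233 min at $62.25/h.
Pay = (2640 × $41.50 + 233 × $62.25) ÷ 60 = $2067.74.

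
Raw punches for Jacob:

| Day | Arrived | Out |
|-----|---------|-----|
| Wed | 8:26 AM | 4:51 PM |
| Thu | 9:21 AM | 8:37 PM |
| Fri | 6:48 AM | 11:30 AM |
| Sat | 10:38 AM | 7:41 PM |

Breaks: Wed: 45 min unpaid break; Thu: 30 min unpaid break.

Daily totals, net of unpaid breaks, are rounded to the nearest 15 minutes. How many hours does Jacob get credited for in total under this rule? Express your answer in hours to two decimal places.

Wed: 8:26 AM–4:51 PM = 8 h 25 min − 45 min = 7 h 40 min → rounds to 7 h 45 min
Thu: 9:21 AM–8:37 PM = 11 h 16 min − 30 min = 10 h 46 min → rounds to 10 h 45 min
Fri: 6:48 AM–11:30 AM = 4 h 42 min → rounds to 4 h 45 min
Sat: 10:38 AM–7:41 PM = 9 h 3 min → rounds to 9 h 0 min
Total credited: 32 h 15 min.

32.25 hours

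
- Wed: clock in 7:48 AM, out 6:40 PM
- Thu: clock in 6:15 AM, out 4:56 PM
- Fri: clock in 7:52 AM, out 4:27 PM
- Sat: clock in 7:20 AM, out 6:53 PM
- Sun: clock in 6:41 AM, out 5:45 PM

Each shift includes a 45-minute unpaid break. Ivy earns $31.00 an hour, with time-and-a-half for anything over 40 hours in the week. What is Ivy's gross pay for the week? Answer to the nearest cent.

Wed: 7:48 AM–6:40 PM = 10 h 52 min; less 45 min break → 10 h 7 min
Thu: 6:15 AM–4:56 PM = 10 h 41 min; less 45 min break → 9 h 56 min
Fri: 7:52 AM–4:27 PM = 8 h 35 min; less 45 min break → 7 h 50 min
Sat: 7:20 AM–6:53 PM = 11 h 33 min; less 45 min break → 10 h 48 min
Sun: 6:41 AM–5:45 PM = 11 h 4 min; less 45 min break → 10 h 19 min
Total worked: 49 h 0 min = 2940 min.
Regular 40 h 0 min = 2400 min at $31.00/h; overtime 9 h 0 min = 540 min at $46.50/h.
Pay = (2400 × $31.00 + 540 × $46.50) ÷ 60 = $1658.50.

$1658.50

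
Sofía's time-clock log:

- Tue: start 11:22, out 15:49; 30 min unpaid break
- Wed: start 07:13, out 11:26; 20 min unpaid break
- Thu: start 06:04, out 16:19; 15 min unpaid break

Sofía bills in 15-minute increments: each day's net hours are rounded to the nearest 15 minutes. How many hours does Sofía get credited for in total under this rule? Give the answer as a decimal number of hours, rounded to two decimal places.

Tue: 11:22–15:49 = 4 h 27 min − 30 min = 3 h 57 min → rounds to 4 h 0 min
Wed: 07:13–11:26 = 4 h 13 min − 20 min = 3 h 53 min → rounds to 4 h 0 min
Thu: 06:04–16:19 = 10 h 15 min − 15 min = 10 h 0 min → rounds to 10 h 0 min
Total credited: 18 h 0 min.

18.00 hours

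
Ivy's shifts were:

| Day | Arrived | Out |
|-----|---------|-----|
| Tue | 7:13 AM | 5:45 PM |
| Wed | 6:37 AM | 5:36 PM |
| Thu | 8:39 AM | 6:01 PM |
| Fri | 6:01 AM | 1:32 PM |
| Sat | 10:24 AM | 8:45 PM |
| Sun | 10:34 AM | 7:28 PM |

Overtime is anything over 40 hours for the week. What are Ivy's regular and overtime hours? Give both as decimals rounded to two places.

Regular 40.00 hours, overtime 17.65 hours

Tue: 7:13 AM–5:45 PM = 10 h 32 min
Wed: 6:37 AM–5:36 PM = 10 h 59 min
Thu: 8:39 AM–6:01 PM = 9 h 22 min
Fri: 6:01 AM–1:32 PM = 7 h 31 min
Sat: 10:24 AM–8:45 PM = 10 h 21 min
Sun: 10:34 AM–7:28 PM = 8 h 54 min
Total worked: 57 h 39 min = 57.65 h.
Threshold 40 h → overtime 17 h 39 min, regular 40 h 0 min.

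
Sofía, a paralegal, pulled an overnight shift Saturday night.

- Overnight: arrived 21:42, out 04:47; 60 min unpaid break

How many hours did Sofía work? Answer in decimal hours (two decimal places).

Overnight: 21:42 → midnight = 2 h 18 min; midnight → 04:47 = 4 h 47 min; span 7 h 5 min; less 60 min break → 6 h 5 min

6.08 hours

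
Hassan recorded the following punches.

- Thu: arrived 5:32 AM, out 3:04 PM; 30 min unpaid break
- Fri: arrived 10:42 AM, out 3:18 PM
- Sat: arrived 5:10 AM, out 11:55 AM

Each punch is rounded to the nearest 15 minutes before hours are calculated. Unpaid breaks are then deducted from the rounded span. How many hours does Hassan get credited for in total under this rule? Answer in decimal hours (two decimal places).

Thu: in 5:32 AM→5:30 AM, out 3:04 PM→3:00 PM; 9 h 30 min − 30 min = 9 h 0 min
Fri: in 10:42 AM→10:45 AM, out 3:18 PM→3:15 PM; 4 h 30 min
Sat: in 5:10 AM→5:15 AM, out 11:55 AM→12:00 PM; 6 h 45 min
Total credited: 20 h 15 min.

20.25 hours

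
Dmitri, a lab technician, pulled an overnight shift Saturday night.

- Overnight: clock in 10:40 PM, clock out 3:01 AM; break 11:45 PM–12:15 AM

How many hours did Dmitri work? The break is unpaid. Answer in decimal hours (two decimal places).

Overnight: 10:40 PM → midnight = 1 h 20 min; midnight → 3:01 AM = 3 h 1 min; span 4 h 21 min; less 30 min break → 3 h 51 min

3.85 hours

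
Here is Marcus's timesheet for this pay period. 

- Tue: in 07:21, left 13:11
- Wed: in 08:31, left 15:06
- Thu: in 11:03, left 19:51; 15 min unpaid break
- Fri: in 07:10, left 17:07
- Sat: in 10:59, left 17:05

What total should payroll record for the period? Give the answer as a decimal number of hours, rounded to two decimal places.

37.02 hours

Tue: 07:21–13:11 = 5 h 50 min
Wed: 08:31–15:06 = 6 h 35 min
Thu: 11:03–19:51 = 8 h 48 min; less 15 min break → 8 h 33 min
Fri: 07:10–17:07 = 9 h 57 min
Sat: 10:59–17:05 = 6 h 6 min
Total: 5 h 50 min + 6 h 35 min + 8 h 33 min + 9 h 57 min + 6 h 6 min = 37 h 1 min.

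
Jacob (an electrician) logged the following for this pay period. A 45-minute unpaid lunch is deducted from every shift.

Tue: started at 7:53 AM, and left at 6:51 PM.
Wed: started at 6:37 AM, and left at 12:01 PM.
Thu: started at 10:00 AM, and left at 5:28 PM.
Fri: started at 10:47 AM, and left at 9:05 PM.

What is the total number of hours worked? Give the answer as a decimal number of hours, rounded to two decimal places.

31.13 hours

Tue: 7:53 AM–6:51 PM = 10 h 58 min; less 45 min break → 10 h 13 min
Wed: 6:37 AM–12:01 PM = 5 h 24 min; less 45 min break → 4 h 39 min
Thu: 10:00 AM–5:28 PM = 7 h 28 min; less 45 min break → 6 h 43 min
Fri: 10:47 AM–9:05 PM = 10 h 18 min; less 45 min break → 9 h 33 min
Total: 10 h 13 min + 4 h 39 min + 6 h 43 min + 9 h 33 min = 31 h 8 min.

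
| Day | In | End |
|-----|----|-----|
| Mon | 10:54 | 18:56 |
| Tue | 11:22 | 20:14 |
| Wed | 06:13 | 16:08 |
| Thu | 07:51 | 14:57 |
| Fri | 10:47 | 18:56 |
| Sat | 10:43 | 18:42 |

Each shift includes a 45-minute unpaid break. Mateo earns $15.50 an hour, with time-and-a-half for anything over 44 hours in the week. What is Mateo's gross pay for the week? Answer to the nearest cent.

Mon: 10:54–18:56 = 8 h 2 min; less 45 min break → 7 h 17 min
Tue: 11:22–20:14 = 8 h 52 min; less 45 min break → 8 h 7 min
Wed: 06:13–16:08 = 9 h 55 min; less 45 min break → 9 h 10 min
Thu: 07:51–14:57 = 7 h 6 min; less 45 min break → 6 h 21 min
Fri: 10:47–18:56 = 8 h 9 min; less 45 min break → 7 h 24 min
Sat: 10:43–18:42 = 7 h 59 min; less 45 min break → 7 h 14 min
Total worked: 45 h 33 min = 2733 min.
Regular 44 h 0 min = 2640 min at $15.50/h; overtime 1 h 33 min = 93 min at $23.25/h.
Pay = (2640 × $15.50 + 93 × $23.25) ÷ 60 = $718.04.

$718.04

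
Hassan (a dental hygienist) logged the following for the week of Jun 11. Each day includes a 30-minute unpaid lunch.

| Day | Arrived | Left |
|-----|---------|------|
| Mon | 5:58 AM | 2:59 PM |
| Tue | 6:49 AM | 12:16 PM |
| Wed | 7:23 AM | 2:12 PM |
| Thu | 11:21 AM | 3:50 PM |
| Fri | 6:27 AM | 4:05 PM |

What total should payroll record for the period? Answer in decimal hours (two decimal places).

Mon: 5:58 AM–2:59 PM = 9 h 1 min; less 30 min break → 8 h 31 min
Tue: 6:49 AM–12:16 PM = 5 h 27 min; less 30 min break → 4 h 57 min
Wed: 7:23 AM–2:12 PM = 6 h 49 min; less 30 min break → 6 h 19 min
Thu: 11:21 AM–3:50 PM = 4 h 29 min; less 30 min break → 3 h 59 min
Fri: 6:27 AM–4:05 PM = 9 h 38 min; less 30 min break → 9 h 8 min
Total: 8 h 31 min + 4 h 57 min + 6 h 19 min + 3 h 59 min + 9 h 8 min = 32 h 54 min.

32.90 hours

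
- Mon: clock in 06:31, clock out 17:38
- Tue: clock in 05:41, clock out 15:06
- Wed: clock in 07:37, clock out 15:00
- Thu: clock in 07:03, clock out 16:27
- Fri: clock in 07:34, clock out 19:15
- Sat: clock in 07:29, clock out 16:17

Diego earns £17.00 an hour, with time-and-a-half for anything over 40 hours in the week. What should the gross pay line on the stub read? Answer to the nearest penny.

Mon: 06:31–17:38 = 11 h 7 min
Tue: 05:41–15:06 = 9 h 25 min
Wed: 07:37–15:00 = 7 h 23 min
Thu: 07:03–16:27 = 9 h 24 min
Fri: 07:34–19:15 = 11 h 41 min
Sat: 07:29–16:17 = 8 h 48 min
Total worked: 57 h 48 min = 3468 min.
Regular 40 h 0 min = 2400 min at £17.00/h; overtime 17 h 48 min = 1068 min at £25.50/h.
Pay = (2400 × £17.00 + 1068 × £25.50) ÷ 60 = £1133.90.

£1133.90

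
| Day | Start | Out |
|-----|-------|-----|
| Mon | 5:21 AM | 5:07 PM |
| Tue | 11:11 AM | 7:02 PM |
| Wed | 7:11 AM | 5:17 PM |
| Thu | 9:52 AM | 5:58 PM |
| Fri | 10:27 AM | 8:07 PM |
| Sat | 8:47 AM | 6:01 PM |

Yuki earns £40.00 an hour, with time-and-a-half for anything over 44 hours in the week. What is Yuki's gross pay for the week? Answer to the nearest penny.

£2523.00

Mon: 5:21 AM–5:07 PM = 11 h 46 min
Tue: 11:11 AM–7:02 PM = 7 h 51 min
Wed: 7:11 AM–5:17 PM = 10 h 6 min
Thu: 9:52 AM–5:58 PM = 8 h 6 min
Fri: 10:27 AM–8:07 PM = 9 h 40 min
Sat: 8:47 AM–6:01 PM = 9 h 14 min
Total worked: 56 h 43 min = 3403 min.
Regular 44 h 0 min = 2640 min at £40.00/h; overtime 12 h 43 min = 763 min at £60.00/h.
Pay = (2640 × £40.00 + 763 × £60.00) ÷ 60 = £2523.00.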